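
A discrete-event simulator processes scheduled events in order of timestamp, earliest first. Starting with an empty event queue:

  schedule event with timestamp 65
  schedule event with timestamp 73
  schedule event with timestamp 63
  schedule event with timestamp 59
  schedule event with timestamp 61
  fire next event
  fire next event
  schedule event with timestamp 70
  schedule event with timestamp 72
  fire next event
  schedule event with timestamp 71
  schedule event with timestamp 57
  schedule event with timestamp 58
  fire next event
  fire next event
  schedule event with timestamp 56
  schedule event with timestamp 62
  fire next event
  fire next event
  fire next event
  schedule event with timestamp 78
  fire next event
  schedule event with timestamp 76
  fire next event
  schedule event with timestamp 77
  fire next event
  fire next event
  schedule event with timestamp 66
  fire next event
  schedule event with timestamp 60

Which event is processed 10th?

insert 65 → {65}
insert 73 → {65, 73}
insert 63 → {63, 65, 73}
insert 59 → {59, 63, 65, 73}
insert 61 → {59, 61, 63, 65, 73}
fire next event → 59; now {61, 63, 65, 73}
fire next event → 61; now {63, 65, 73}
insert 70 → {63, 65, 70, 73}
insert 72 → {63, 65, 70, 72, 73}
fire next event → 63; now {65, 70, 72, 73}
insert 71 → {65, 70, 71, 72, 73}
insert 57 → {57, 65, 70, 71, 72, 73}
insert 58 → {57, 58, 65, 70, 71, 72, 73}
fire next event → 57; now {58, 65, 70, 71, 72, 73}
fire next event → 58; now {65, 70, 71, 72, 73}
insert 56 → {56, 65, 70, 71, 72, 73}
insert 62 → {56, 62, 65, 70, 71, 72, 73}
fire next event → 56; now {62, 65, 70, 71, 72, 73}
fire next event → 62; now {65, 70, 71, 72, 73}
fire next event → 65; now {70, 71, 72, 73}
insert 78 → {70, 71, 72, 73, 78}
fire next event → 70; now {71, 72, 73, 78}
insert 76 → {71, 72, 73, 76, 78}
fire next event → 71; now {72, 73, 76, 78}
insert 77 → {72, 73, 76, 77, 78}
fire next event → 72; now {73, 76, 77, 78}
fire next event → 73; now {76, 77, 78}
insert 66 → {66, 76, 77, 78}
fire next event → 66; now {76, 77, 78}
insert 60 → {60, 76, 77, 78}

71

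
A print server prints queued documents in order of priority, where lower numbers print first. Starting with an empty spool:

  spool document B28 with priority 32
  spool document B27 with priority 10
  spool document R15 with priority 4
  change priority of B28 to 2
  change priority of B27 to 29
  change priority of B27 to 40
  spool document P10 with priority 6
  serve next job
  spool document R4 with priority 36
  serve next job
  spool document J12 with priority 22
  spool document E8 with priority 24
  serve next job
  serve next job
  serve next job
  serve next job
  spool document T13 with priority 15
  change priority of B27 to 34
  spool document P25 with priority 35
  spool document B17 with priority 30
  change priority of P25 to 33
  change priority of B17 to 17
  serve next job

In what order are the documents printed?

add B28 (priority 32) → {B28:32}
add B27 (priority 10) → {B27:10, B28:32}
add R15 (priority 4) → {R15:4, B27:10, B28:32}
update B28 to priority 2 → {B28:2, R15:4, B27:10}
update B27 to priority 29 → {B28:2, R15:4, B27:29}
update B27 to priority 40 → {B28:2, R15:4, B27:40}
add P10 (priority 6) → {B28:2, R15:4, P10:6, B27:40}
serve next job → B28; now {R15:4, P10:6, B27:40}
add R4 (priority 36) → {R15:4, P10:6, R4:36, B27:40}
serve next job → R15; now {P10:6, R4:36, B27:40}
add J12 (priority 22) → {P10:6, J12:22, R4:36, B27:40}
add E8 (priority 24) → {P10:6, J12:22, E8:24, R4:36, B27:40}
serve next job → P10; now {J12:22, E8:24, R4:36, B27:40}
serve next job → J12; now {E8:24, R4:36, B27:40}
serve next job → E8; now {R4:36, B27:40}
serve next job → R4; now {B27:40}
add T13 (priority 15) → {T13:15, B27:40}
update B27 to priority 34 → {T13:15, B27:34}
add P25 (priority 35) → {T13:15, B27:34, P25:35}
add B17 (priority 30) → {T13:15, B17:30, B27:34, P25:35}
update P25 to priority 33 → {T13:15, B17:30, P25:33, B27:34}
update B17 to priority 17 → {T13:15, B17:17, P25:33, B27:34}
serve next job → T13; now {B17:17, P25:33, B27:34}

B28, R15, P10, J12, E8, R4, T13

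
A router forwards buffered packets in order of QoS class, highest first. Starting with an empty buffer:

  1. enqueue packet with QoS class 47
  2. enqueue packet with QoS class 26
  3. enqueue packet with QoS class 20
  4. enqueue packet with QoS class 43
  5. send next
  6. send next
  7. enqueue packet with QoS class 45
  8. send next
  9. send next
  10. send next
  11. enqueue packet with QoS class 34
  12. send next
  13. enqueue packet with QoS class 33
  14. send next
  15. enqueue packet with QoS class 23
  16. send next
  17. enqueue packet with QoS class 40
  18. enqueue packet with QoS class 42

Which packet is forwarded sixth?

insert 47 → {47}
insert 26 → {47, 26}
insert 20 → {47, 26, 20}
insert 43 → {47, 43, 26, 20}
send next → 47; now {43, 26, 20}
send next → 43; now {26, 20}
insert 45 → {45, 26, 20}
send next → 45; now {26, 20}
send next → 26; now {20}
send next → 20; now {}
insert 34 → {34}
send next → 34; now {}
insert 33 → {33}
send next → 33; now {}
insert 23 → {23}
send next → 23; now {}
insert 40 → {40}
insert 42 → {42, 40}

34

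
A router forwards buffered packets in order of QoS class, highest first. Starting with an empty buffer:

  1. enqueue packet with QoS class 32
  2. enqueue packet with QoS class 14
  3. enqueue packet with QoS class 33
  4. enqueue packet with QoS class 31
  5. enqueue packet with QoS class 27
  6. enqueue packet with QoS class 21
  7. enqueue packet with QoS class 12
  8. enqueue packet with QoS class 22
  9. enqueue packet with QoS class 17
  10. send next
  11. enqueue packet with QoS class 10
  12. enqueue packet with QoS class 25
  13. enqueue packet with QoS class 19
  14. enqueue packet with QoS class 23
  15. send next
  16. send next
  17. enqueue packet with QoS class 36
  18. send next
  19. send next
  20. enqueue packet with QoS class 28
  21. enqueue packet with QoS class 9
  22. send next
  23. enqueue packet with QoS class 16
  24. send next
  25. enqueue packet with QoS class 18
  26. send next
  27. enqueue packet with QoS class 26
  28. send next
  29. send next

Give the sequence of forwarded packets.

33 → 32 → 31 → 36 → 27 → 28 → 25 → 23 → 26 → 22

insert 32 → {32}
insert 14 → {32, 14}
insert 33 → {33, 32, 14}
insert 31 → {33, 32, 31, 14}
insert 27 → {33, 32, 31, 27, 14}
insert 21 → {33, 32, 31, 27, 21, 14}
insert 12 → {33, 32, 31, 27, 21, 14, 12}
insert 22 → {33, 32, 31, 27, 22, 21, 14, 12}
insert 17 → {33, 32, 31, 27, 22, 21, 17, 14, 12}
send next → 33; now {32, 31, 27, 22, 21, 17, 14, 12}
insert 10 → {32, 31, 27, 22, 21, 17, 14, 12, 10}
insert 25 → {32, 31, 27, 25, 22, 21, 17, 14, 12, 10}
insert 19 → {32, 31, 27, 25, 22, 21, 19, 17, 14, 12, 10}
insert 23 → {32, 31, 27, 25, 23, 22, 21, 19, 17, 14, 12, 10}
send next → 32; now {31, 27, 25, 23, 22, 21, 19, 17, 14, 12, 10}
send next → 31; now {27, 25, 23, 22, 21, 19, 17, 14, 12, 10}
insert 36 → {36, 27, 25, 23, 22, 21, 19, 17, 14, 12, 10}
send next → 36; now {27, 25, 23, 22, 21, 19, 17, 14, 12, 10}
send next → 27; now {25, 23, 22, 21, 19, 17, 14, 12, 10}
insert 28 → {28, 25, 23, 22, 21, 19, 17, 14, 12, 10}
insert 9 → {28, 25, 23, 22, 21, 19, 17, 14, 12, 10, 9}
send next → 28; now {25, 23, 22, 21, 19, 17, 14, 12, 10, 9}
insert 16 → {25, 23, 22, 21, 19, 17, 16, 14, 12, 10, 9}
send next → 25; now {23, 22, 21, 19, 17, 16, 14, 12, 10, 9}
insert 18 → {23, 22, 21, 19, 18, 17, 16, 14, 12, 10, 9}
send next → 23; now {22, 21, 19, 18, 17, 16, 14, 12, 10, 9}
insert 26 → {26, 22, 21, 19, 18, 17, 16, 14, 12, 10, 9}
send next → 26; now {22, 21, 19, 18, 17, 16, 14, 12, 10, 9}
send next → 22; now {21, 19, 18, 17, 16, 14, 12, 10, 9}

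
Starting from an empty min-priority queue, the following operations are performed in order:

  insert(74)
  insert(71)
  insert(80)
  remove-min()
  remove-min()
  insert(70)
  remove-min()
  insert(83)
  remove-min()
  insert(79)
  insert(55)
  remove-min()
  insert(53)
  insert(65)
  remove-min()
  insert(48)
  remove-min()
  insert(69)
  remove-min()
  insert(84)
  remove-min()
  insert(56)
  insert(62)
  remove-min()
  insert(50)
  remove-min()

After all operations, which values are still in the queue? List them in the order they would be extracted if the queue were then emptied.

insert 74 → {74}
insert 71 → {71, 74}
insert 80 → {71, 74, 80}
remove-min → 71; now {74, 80}
remove-min → 74; now {80}
insert 70 → {70, 80}
remove-min → 70; now {80}
insert 83 → {80, 83}
remove-min → 80; now {83}
insert 79 → {79, 83}
insert 55 → {55, 79, 83}
remove-min → 55; now {79, 83}
insert 53 → {53, 79, 83}
insert 65 → {53, 65, 79, 83}
remove-min → 53; now {65, 79, 83}
insert 48 → {48, 65, 79, 83}
remove-min → 48; now {65, 79, 83}
insert 69 → {65, 69, 79, 83}
remove-min → 65; now {69, 79, 83}
insert 84 → {69, 79, 83, 84}
remove-min → 69; now {79, 83, 84}
insert 56 → {56, 79, 83, 84}
insert 62 → {56, 62, 79, 83, 84}
remove-min → 56; now {62, 79, 83, 84}
insert 50 → {50, 62, 79, 83, 84}
remove-min → 50; now {62, 79, 83, 84}

[62, 79, 83, 84]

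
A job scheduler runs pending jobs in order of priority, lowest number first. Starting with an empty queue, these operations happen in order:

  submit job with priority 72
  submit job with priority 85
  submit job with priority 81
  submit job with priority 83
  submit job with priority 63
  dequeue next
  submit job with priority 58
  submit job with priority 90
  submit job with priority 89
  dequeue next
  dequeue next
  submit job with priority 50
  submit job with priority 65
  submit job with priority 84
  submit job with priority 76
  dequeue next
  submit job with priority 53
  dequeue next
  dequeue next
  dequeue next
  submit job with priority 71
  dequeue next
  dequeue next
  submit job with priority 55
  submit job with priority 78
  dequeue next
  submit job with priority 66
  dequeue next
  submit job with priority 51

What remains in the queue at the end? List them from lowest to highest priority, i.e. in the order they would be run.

51 → 78 → 83 → 84 → 85 → 89 → 90

insert 72 → {72}
insert 85 → {72, 85}
insert 81 → {72, 81, 85}
insert 83 → {72, 81, 83, 85}
insert 63 → {63, 72, 81, 83, 85}
dequeue next → 63; now {72, 81, 83, 85}
insert 58 → {58, 72, 81, 83, 85}
insert 90 → {58, 72, 81, 83, 85, 90}
insert 89 → {58, 72, 81, 83, 85, 89, 90}
dequeue next → 58; now {72, 81, 83, 85, 89, 90}
dequeue next → 72; now {81, 83, 85, 89, 90}
insert 50 → {50, 81, 83, 85, 89, 90}
insert 65 → {50, 65, 81, 83, 85, 89, 90}
insert 84 → {50, 65, 81, 83, 84, 85, 89, 90}
insert 76 → {50, 65, 76, 81, 83, 84, 85, 89, 90}
dequeue next → 50; now {65, 76, 81, 83, 84, 85, 89, 90}
insert 53 → {53, 65, 76, 81, 83, 84, 85, 89, 90}
dequeue next → 53; now {65, 76, 81, 83, 84, 85, 89, 90}
dequeue next → 65; now {76, 81, 83, 84, 85, 89, 90}
dequeue next → 76; now {81, 83, 84, 85, 89, 90}
insert 71 → {71, 81, 83, 84, 85, 89, 90}
dequeue next → 71; now {81, 83, 84, 85, 89, 90}
dequeue next → 81; now {83, 84, 85, 89, 90}
insert 55 → {55, 83, 84, 85, 89, 90}
insert 78 → {55, 78, 83, 84, 85, 89, 90}
dequeue next → 55; now {78, 83, 84, 85, 89, 90}
insert 66 → {66, 78, 83, 84, 85, 89, 90}
dequeue next → 66; now {78, 83, 84, 85, 89, 90}
insert 51 → {51, 78, 83, 84, 85, 89, 90}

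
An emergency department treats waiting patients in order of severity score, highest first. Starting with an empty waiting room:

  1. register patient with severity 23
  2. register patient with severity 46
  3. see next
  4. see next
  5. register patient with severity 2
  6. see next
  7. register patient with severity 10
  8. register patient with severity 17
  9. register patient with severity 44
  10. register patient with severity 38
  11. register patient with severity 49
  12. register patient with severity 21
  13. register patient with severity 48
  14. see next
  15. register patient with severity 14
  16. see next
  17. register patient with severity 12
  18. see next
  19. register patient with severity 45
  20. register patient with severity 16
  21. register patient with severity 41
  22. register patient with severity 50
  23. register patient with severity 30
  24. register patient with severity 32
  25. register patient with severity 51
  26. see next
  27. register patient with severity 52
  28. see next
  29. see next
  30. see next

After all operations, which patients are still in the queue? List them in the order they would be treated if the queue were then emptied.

[41, 38, 32, 30, 21, 17, 16, 14, 12, 10]

insert 23 → {23}
insert 46 → {46, 23}
see next → 46; now {23}
see next → 23; now {}
insert 2 → {2}
see next → 2; now {}
insert 10 → {10}
insert 17 → {17, 10}
insert 44 → {44, 17, 10}
insert 38 → {44, 38, 17, 10}
insert 49 → {49, 44, 38, 17, 10}
insert 21 → {49, 44, 38, 21, 17, 10}
insert 48 → {49, 48, 44, 38, 21, 17, 10}
see next → 49; now {48, 44, 38, 21, 17, 10}
insert 14 → {48, 44, 38, 21, 17, 14, 10}
see next → 48; now {44, 38, 21, 17, 14, 10}
insert 12 → {44, 38, 21, 17, 14, 12, 10}
see next → 44; now {38, 21, 17, 14, 12, 10}
insert 45 → {45, 38, 21, 17, 14, 12, 10}
insert 16 → {45, 38, 21, 17, 16, 14, 12, 10}
insert 41 → {45, 41, 38, 21, 17, 16, 14, 12, 10}
insert 50 → {50, 45, 41, 38, 21, 17, 16, 14, 12, 10}
insert 30 → {50, 45, 41, 38, 30, 21, 17, 16, 14, 12, 10}
insert 32 → {50, 45, 41, 38, 32, 30, 21, 17, 16, 14, 12, 10}
insert 51 → {51, 50, 45, 41, 38, 32, 30, 21, 17, 16, 14, 12, 10}
see next → 51; now {50, 45, 41, 38, 32, 30, 21, 17, 16, 14, 12, 10}
insert 52 → {52, 50, 45, 41, 38, 32, 30, 21, 17, 16, 14, 12, 10}
see next → 52; now {50, 45, 41, 38, 32, 30, 21, 17, 16, 14, 12, 10}
see next → 50; now {45, 41, 38, 32, 30, 21, 17, 16, 14, 12, 10}
see next → 45; now {41, 38, 32, 30, 21, 17, 16, 14, 12, 10}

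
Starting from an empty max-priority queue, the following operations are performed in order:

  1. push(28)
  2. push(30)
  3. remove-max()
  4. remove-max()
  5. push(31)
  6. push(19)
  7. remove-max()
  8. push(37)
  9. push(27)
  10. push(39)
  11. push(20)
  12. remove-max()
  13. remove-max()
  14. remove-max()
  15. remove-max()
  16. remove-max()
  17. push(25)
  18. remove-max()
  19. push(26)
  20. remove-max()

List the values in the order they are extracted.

insert 28 → {28}
insert 30 → {30, 28}
remove-max → 30; now {28}
remove-max → 28; now {}
insert 31 → {31}
insert 19 → {31, 19}
remove-max → 31; now {19}
insert 37 → {37, 19}
insert 27 → {37, 27, 19}
insert 39 → {39, 37, 27, 19}
insert 20 → {39, 37, 27, 20, 19}
remove-max → 39; now {37, 27, 20, 19}
remove-max → 37; now {27, 20, 19}
remove-max → 27; now {20, 19}
remove-max → 20; now {19}
remove-max → 19; now {}
insert 25 → {25}
remove-max → 25; now {}
insert 26 → {26}
remove-max → 26; now {}

30 → 28 → 31 → 39 → 37 → 27 → 20 → 19 → 25 → 26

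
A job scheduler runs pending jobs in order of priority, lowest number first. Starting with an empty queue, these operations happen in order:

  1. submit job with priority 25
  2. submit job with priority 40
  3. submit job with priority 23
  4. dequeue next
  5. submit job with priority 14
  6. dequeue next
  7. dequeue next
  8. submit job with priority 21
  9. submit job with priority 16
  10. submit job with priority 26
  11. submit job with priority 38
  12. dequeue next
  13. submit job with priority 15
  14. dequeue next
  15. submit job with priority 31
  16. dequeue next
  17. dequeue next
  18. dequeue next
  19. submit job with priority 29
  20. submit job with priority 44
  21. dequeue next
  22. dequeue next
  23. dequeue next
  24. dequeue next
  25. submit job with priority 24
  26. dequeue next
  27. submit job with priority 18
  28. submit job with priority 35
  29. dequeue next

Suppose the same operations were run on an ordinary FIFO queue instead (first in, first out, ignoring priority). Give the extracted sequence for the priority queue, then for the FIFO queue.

insert 25 → {25}
insert 40 → {25, 40}
insert 23 → {23, 25, 40}
dequeue next → 23; now {25, 40}
insert 14 → {14, 25, 40}
dequeue next → 14; now {25, 40}
dequeue next → 25; now {40}
insert 21 → {21, 40}
insert 16 → {16, 21, 40}
insert 26 → {16, 21, 26, 40}
insert 38 → {16, 21, 26, 38, 40}
dequeue next → 16; now {21, 26, 38, 40}
insert 15 → {15, 21, 26, 38, 40}
dequeue next → 15; now {21, 26, 38, 40}
insert 31 → {21, 26, 31, 38, 40}
dequeue next → 21; now {26, 31, 38, 40}
dequeue next → 26; now {31, 38, 40}
dequeue next → 31; now {38, 40}
insert 29 → {29, 38, 40}
insert 44 → {29, 38, 40, 44}
dequeue next → 29; now {38, 40, 44}
dequeue next → 38; now {40, 44}
dequeue next → 40; now {44}
dequeue next → 44; now {}
insert 24 → {24}
dequeue next → 24; now {}
insert 18 → {18}
insert 35 → {18, 35}
dequeue next → 18; now {35}

priority queue: [23, 14, 25, 16, 15, 21, 26, 31, 29, 38, 40, 44, 24, 18]; FIFO queue: [25, 40, 23, 14, 21, 16, 26, 38, 15, 31, 29, 44, 24, 18]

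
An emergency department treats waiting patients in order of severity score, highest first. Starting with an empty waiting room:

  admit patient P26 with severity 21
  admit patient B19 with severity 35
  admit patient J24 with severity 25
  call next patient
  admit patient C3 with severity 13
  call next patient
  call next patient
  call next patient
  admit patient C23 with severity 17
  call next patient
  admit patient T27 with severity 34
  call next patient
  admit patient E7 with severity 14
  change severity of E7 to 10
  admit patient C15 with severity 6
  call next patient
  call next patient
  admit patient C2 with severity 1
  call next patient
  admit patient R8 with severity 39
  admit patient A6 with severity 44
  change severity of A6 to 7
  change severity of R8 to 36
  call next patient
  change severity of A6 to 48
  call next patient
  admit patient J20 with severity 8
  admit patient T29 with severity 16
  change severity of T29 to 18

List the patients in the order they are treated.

B19, J24, P26, C3, C23, T27, E7, C15, C2, R8, A6

add P26 (severity 21) → {P26:21}
add B19 (severity 35) → {B19:35, P26:21}
add J24 (severity 25) → {B19:35, J24:25, P26:21}
call next patient → B19; now {J24:25, P26:21}
add C3 (severity 13) → {J24:25, P26:21, C3:13}
call next patient → J24; now {P26:21, C3:13}
call next patient → P26; now {C3:13}
call next patient → C3; now {}
add C23 (severity 17) → {C23:17}
call next patient → C23; now {}
add T27 (severity 34) → {T27:34}
call next patient → T27; now {}
add E7 (severity 14) → {E7:14}
update E7 to severity 10 → {E7:10}
add C15 (severity 6) → {E7:10, C15:6}
call next patient → E7; now {C15:6}
call next patient → C15; now {}
add C2 (severity 1) → {C2:1}
call next patient → C2; now {}
add R8 (severity 39) → {R8:39}
add A6 (severity 44) → {A6:44, R8:39}
update A6 to severity 7 → {R8:39, A6:7}
update R8 to severity 36 → {R8:36, A6:7}
call next patient → R8; now {A6:7}
update A6 to severity 48 → {A6:48}
call next patient → A6; now {}
add J20 (severity 8) → {J20:8}
add T29 (severity 16) → {T29:16, J20:8}
update T29 to severity 18 → {T29:18, J20:8}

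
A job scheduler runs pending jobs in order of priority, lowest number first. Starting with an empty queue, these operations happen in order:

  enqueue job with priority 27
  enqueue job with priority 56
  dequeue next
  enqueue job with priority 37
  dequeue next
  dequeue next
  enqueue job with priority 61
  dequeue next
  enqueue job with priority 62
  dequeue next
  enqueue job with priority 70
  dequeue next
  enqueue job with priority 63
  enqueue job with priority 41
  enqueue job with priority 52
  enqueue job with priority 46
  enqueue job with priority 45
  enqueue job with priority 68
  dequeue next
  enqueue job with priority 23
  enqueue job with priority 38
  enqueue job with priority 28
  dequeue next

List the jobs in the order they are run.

[27, 37, 56, 61, 62, 70, 41, 23]

insert 27 → {27}
insert 56 → {27, 56}
dequeue next → 27; now {56}
insert 37 → {37, 56}
dequeue next → 37; now {56}
dequeue next → 56; now {}
insert 61 → {61}
dequeue next → 61; now {}
insert 62 → {62}
dequeue next → 62; now {}
insert 70 → {70}
dequeue next → 70; now {}
insert 63 → {63}
insert 41 → {41, 63}
insert 52 → {41, 52, 63}
insert 46 → {41, 46, 52, 63}
insert 45 → {41, 45, 46, 52, 63}
insert 68 → {41, 45, 46, 52, 63, 68}
dequeue next → 41; now {45, 46, 52, 63, 68}
insert 23 → {23, 45, 46, 52, 63, 68}
insert 38 → {23, 38, 45, 46, 52, 63, 68}
insert 28 → {23, 28, 38, 45, 46, 52, 63, 68}
dequeue next → 23; now {28, 38, 45, 46, 52, 63, 68}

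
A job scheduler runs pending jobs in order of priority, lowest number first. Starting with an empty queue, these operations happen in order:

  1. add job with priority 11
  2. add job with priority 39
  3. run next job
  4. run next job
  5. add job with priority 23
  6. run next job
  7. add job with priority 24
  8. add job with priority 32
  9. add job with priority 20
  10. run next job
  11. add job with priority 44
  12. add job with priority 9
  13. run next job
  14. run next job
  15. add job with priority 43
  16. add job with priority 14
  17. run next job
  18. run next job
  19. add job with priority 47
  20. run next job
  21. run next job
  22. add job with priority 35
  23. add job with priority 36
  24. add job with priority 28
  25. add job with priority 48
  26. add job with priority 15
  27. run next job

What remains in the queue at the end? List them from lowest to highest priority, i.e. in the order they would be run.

insert 11 → {11}
insert 39 → {11, 39}
run next job → 11; now {39}
run next job → 39; now {}
insert 23 → {23}
run next job → 23; now {}
insert 24 → {24}
insert 32 → {24, 32}
insert 20 → {20, 24, 32}
run next job → 20; now {24, 32}
insert 44 → {24, 32, 44}
insert 9 → {9, 24, 32, 44}
run next job → 9; now {24, 32, 44}
run next job → 24; now {32, 44}
insert 43 → {32, 43, 44}
insert 14 → {14, 32, 43, 44}
run next job → 14; now {32, 43, 44}
run next job → 32; now {43, 44}
insert 47 → {43, 44, 47}
run next job → 43; now {44, 47}
run next job → 44; now {47}
insert 35 → {35, 47}
insert 36 → {35, 36, 47}
insert 28 → {28, 35, 36, 47}
insert 48 → {28, 35, 36, 47, 48}
insert 15 → {15, 28, 35, 36, 47, 48}
run next job → 15; now {28, 35, 36, 47, 48}

28, 35, 36, 47, 48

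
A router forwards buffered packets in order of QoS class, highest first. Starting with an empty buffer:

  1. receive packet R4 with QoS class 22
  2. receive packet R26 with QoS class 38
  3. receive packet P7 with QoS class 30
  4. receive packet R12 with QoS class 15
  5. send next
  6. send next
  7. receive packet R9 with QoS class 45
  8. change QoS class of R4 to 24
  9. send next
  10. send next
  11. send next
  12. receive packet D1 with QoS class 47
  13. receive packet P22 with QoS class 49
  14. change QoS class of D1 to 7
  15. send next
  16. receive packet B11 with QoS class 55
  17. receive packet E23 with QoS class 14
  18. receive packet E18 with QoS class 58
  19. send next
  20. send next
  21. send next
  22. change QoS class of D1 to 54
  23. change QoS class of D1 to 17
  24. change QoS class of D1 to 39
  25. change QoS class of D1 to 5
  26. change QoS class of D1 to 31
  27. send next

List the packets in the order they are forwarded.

[R26, P7, R9, R4, R12, P22, E18, B11, E23, D1]

add R4 (QoS class 22) → {R4:22}
add R26 (QoS class 38) → {R26:38, R4:22}
add P7 (QoS class 30) → {R26:38, P7:30, R4:22}
add R12 (QoS class 15) → {R26:38, P7:30, R4:22, R12:15}
send next → R26; now {P7:30, R4:22, R12:15}
send next → P7; now {R4:22, R12:15}
add R9 (QoS class 45) → {R9:45, R4:22, R12:15}
update R4 to QoS class 24 → {R9:45, R4:24, R12:15}
send next → R9; now {R4:24, R12:15}
send next → R4; now {R12:15}
send next → R12; now {}
add D1 (QoS class 47) → {D1:47}
add P22 (QoS class 49) → {P22:49, D1:47}
update D1 to QoS class 7 → {P22:49, D1:7}
send next → P22; now {D1:7}
add B11 (QoS class 55) → {B11:55, D1:7}
add E23 (QoS class 14) → {B11:55, E23:14, D1:7}
add E18 (QoS class 58) → {E18:58, B11:55, E23:14, D1:7}
send next → E18; now {B11:55, E23:14, D1:7}
send next → B11; now {E23:14, D1:7}
send next → E23; now {D1:7}
update D1 to QoS class 54 → {D1:54}
update D1 to QoS class 17 → {D1:17}
update D1 to QoS class 39 → {D1:39}
update D1 to QoS class 5 → {D1:5}
update D1 to QoS class 31 → {D1:31}
send next → D1; now {}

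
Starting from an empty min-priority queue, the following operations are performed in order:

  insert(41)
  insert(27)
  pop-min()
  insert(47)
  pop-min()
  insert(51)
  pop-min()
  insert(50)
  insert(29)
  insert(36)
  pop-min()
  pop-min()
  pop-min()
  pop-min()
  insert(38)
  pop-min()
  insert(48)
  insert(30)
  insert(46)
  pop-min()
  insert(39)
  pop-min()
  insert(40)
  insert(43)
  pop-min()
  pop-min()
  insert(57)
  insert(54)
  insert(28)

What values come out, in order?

27, 41, 47, 29, 36, 50, 51, 38, 30, 39, 40, 43

insert 41 → {41}
insert 27 → {27, 41}
pop-min → 27; now {41}
insert 47 → {41, 47}
pop-min → 41; now {47}
insert 51 → {47, 51}
pop-min → 47; now {51}
insert 50 → {50, 51}
insert 29 → {29, 50, 51}
insert 36 → {29, 36, 50, 51}
pop-min → 29; now {36, 50, 51}
pop-min → 36; now {50, 51}
pop-min → 50; now {51}
pop-min → 51; now {}
insert 38 → {38}
pop-min → 38; now {}
insert 48 → {48}
insert 30 → {30, 48}
insert 46 → {30, 46, 48}
pop-min → 30; now {46, 48}
insert 39 → {39, 46, 48}
pop-min → 39; now {46, 48}
insert 40 → {40, 46, 48}
insert 43 → {40, 43, 46, 48}
pop-min → 40; now {43, 46, 48}
pop-min → 43; now {46, 48}
insert 57 → {46, 48, 57}
insert 54 → {46, 48, 54, 57}
insert 28 → {28, 46, 48, 54, 57}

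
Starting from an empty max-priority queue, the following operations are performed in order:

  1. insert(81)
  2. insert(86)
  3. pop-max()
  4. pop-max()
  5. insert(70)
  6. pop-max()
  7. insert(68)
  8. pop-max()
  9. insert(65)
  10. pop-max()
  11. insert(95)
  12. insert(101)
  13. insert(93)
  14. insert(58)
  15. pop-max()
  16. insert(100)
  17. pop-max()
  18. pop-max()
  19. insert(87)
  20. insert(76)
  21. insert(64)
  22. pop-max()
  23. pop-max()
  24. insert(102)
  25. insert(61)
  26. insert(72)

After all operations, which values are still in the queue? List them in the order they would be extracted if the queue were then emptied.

102, 76, 72, 64, 61, 58

insert 81 → {81}
insert 86 → {86, 81}
pop-max → 86; now {81}
pop-max → 81; now {}
insert 70 → {70}
pop-max → 70; now {}
insert 68 → {68}
pop-max → 68; now {}
insert 65 → {65}
pop-max → 65; now {}
insert 95 → {95}
insert 101 → {101, 95}
insert 93 → {101, 95, 93}
insert 58 → {101, 95, 93, 58}
pop-max → 101; now {95, 93, 58}
insert 100 → {100, 95, 93, 58}
pop-max → 100; now {95, 93, 58}
pop-max → 95; now {93, 58}
insert 87 → {93, 87, 58}
insert 76 → {93, 87, 76, 58}
insert 64 → {93, 87, 76, 64, 58}
pop-max → 93; now {87, 76, 64, 58}
pop-max → 87; now {76, 64, 58}
insert 102 → {102, 76, 64, 58}
insert 61 → {102, 76, 64, 61, 58}
insert 72 → {102, 76, 72, 64, 61, 58}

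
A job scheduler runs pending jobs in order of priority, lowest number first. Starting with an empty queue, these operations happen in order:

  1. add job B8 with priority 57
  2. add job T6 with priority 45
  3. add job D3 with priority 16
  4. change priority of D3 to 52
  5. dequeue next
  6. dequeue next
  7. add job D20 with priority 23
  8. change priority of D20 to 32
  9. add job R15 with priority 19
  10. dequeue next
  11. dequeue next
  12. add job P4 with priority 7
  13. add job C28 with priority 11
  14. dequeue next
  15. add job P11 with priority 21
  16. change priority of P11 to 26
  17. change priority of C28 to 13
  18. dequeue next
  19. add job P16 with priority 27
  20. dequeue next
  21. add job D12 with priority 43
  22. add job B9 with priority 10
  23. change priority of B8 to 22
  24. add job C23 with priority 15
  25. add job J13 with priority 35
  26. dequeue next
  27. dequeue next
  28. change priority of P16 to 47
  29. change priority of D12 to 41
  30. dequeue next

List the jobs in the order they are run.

T6, D3, R15, D20, P4, C28, P11, B9, C23, B8

add B8 (priority 57) → {B8:57}
add T6 (priority 45) → {T6:45, B8:57}
add D3 (priority 16) → {D3:16, T6:45, B8:57}
update D3 to priority 52 → {T6:45, D3:52, B8:57}
dequeue next → T6; now {D3:52, B8:57}
dequeue next → D3; now {B8:57}
add D20 (priority 23) → {D20:23, B8:57}
update D20 to priority 32 → {D20:32, B8:57}
add R15 (priority 19) → {R15:19, D20:32, B8:57}
dequeue next → R15; now {D20:32, B8:57}
dequeue next → D20; now {B8:57}
add P4 (priority 7) → {P4:7, B8:57}
add C28 (priority 11) → {P4:7, C28:11, B8:57}
dequeue next → P4; now {C28:11, B8:57}
add P11 (priority 21) → {C28:11, P11:21, B8:57}
update P11 to priority 26 → {C28:11, P11:26, B8:57}
update C28 to priority 13 → {C28:13, P11:26, B8:57}
dequeue next → C28; now {P11:26, B8:57}
add P16 (priority 27) → {P11:26, P16:27, B8:57}
dequeue next → P11; now {P16:27, B8:57}
add D12 (priority 43) → {P16:27, D12:43, B8:57}
add B9 (priority 10) → {B9:10, P16:27, D12:43, B8:57}
update B8 to priority 22 → {B9:10, B8:22, P16:27, D12:43}
add C23 (priority 15) → {B9:10, C23:15, B8:22, P16:27, D12:43}
add J13 (priority 35) → {B9:10, C23:15, B8:22, P16:27, J13:35, D12:43}
dequeue next → B9; now {C23:15, B8:22, P16:27, J13:35, D12:43}
dequeue next → C23; now {B8:22, P16:27, J13:35, D12:43}
update P16 to priority 47 → {B8:22, J13:35, D12:43, P16:47}
update D12 to priority 41 → {B8:22, J13:35, D12:41, P16:47}
dequeue next → B8; now {J13:35, D12:41, P16:47}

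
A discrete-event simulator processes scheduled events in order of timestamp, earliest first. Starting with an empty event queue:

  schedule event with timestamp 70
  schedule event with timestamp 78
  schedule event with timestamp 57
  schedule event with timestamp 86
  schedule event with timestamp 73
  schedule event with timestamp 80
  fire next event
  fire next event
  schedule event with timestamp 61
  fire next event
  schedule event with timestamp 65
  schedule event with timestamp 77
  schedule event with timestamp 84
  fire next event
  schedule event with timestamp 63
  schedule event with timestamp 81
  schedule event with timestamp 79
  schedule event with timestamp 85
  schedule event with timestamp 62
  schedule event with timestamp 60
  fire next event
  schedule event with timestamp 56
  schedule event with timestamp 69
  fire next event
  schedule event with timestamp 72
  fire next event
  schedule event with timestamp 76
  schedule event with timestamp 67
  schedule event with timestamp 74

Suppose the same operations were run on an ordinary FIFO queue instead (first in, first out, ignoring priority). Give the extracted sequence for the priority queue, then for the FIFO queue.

priority queue: [57, 70, 61, 65, 60, 56, 62]; FIFO queue: [70, 78, 57, 86, 73, 80, 61]

insert 70 → {70}
insert 78 → {70, 78}
insert 57 → {57, 70, 78}
insert 86 → {57, 70, 78, 86}
insert 73 → {57, 70, 73, 78, 86}
insert 80 → {57, 70, 73, 78, 80, 86}
fire next event → 57; now {70, 73, 78, 80, 86}
fire next event → 70; now {73, 78, 80, 86}
insert 61 → {61, 73, 78, 80, 86}
fire next event → 61; now {73, 78, 80, 86}
insert 65 → {65, 73, 78, 80, 86}
insert 77 → {65, 73, 77, 78, 80, 86}
insert 84 → {65, 73, 77, 78, 80, 84, 86}
fire next event → 65; now {73, 77, 78, 80, 84, 86}
insert 63 → {63, 73, 77, 78, 80, 84, 86}
insert 81 → {63, 73, 77, 78, 80, 81, 84, 86}
insert 79 → {63, 73, 77, 78, 79, 80, 81, 84, 86}
insert 85 → {63, 73, 77, 78, 79, 80, 81, 84, 85, 86}
insert 62 → {62, 63, 73, 77, 78, 79, 80, 81, 84, 85, 86}
insert 60 → {60, 62, 63, 73, 77, 78, 79, 80, 81, 84, 85, 86}
fire next event → 60; now {62, 63, 73, 77, 78, 79, 80, 81, 84, 85, 86}
insert 56 → {56, 62, 63, 73, 77, 78, 79, 80, 81, 84, 85, 86}
insert 69 → {56, 62, 63, 69, 73, 77, 78, 79, 80, 81, 84, 85, 86}
fire next event → 56; now {62, 63, 69, 73, 77, 78, 79, 80, 81, 84, 85, 86}
insert 72 → {62, 63, 69, 72, 73, 77, 78, 79, 80, 81, 84, 85, 86}
fire next event → 62; now {63, 69, 72, 73, 77, 78, 79, 80, 81, 84, 85, 86}
insert 76 → {63, 69, 72, 73, 76, 77, 78, 79, 80, 81, 84, 85, 86}
insert 67 → {63, 67, 69, 72, 73, 76, 77, 78, 79, 80, 81, 84, 85, 86}
insert 74 → {63, 67, 69, 72, 73, 74, 76, 77, 78, 79, 80, 81, 84, 85, 86}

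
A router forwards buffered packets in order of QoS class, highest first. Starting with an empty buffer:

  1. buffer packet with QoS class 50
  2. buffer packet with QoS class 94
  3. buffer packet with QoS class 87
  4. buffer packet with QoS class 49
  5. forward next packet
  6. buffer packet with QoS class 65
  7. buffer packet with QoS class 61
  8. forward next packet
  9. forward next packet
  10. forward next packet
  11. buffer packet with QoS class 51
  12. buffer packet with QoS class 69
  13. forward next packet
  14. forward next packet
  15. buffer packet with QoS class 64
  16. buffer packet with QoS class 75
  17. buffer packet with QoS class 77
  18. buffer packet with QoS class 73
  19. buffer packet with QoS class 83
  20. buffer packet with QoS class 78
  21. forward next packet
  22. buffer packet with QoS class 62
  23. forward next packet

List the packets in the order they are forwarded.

insert 50 → {50}
insert 94 → {94, 50}
insert 87 → {94, 87, 50}
insert 49 → {94, 87, 50, 49}
forward next packet → 94; now {87, 50, 49}
insert 65 → {87, 65, 50, 49}
insert 61 → {87, 65, 61, 50, 49}
forward next packet → 87; now {65, 61, 50, 49}
forward next packet → 65; now {61, 50, 49}
forward next packet → 61; now {50, 49}
insert 51 → {51, 50, 49}
insert 69 → {69, 51, 50, 49}
forward next packet → 69; now {51, 50, 49}
forward next packet → 51; now {50, 49}
insert 64 → {64, 50, 49}
insert 75 → {75, 64, 50, 49}
insert 77 → {77, 75, 64, 50, 49}
insert 73 → {77, 75, 73, 64, 50, 49}
insert 83 → {83, 77, 75, 73, 64, 50, 49}
insert 78 → {83, 78, 77, 75, 73, 64, 50, 49}
forward next packet → 83; now {78, 77, 75, 73, 64, 50, 49}
insert 62 → {78, 77, 75, 73, 64, 62, 50, 49}
forward next packet → 78; now {77, 75, 73, 64, 62, 50, 49}

[94, 87, 65, 61, 69, 51, 83, 78]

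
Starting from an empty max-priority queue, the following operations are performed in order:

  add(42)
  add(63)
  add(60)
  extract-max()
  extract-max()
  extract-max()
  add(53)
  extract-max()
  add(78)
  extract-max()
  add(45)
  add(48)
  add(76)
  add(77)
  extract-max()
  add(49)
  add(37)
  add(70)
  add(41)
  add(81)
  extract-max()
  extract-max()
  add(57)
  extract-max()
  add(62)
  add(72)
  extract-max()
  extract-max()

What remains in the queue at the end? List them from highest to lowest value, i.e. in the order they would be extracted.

insert 42 → {42}
insert 63 → {63, 42}
insert 60 → {63, 60, 42}
extract-max → 63; now {60, 42}
extract-max → 60; now {42}
extract-max → 42; now {}
insert 53 → {53}
extract-max → 53; now {}
insert 78 → {78}
extract-max → 78; now {}
insert 45 → {45}
insert 48 → {48, 45}
insert 76 → {76, 48, 45}
insert 77 → {77, 76, 48, 45}
extract-max → 77; now {76, 48, 45}
insert 49 → {76, 49, 48, 45}
insert 37 → {76, 49, 48, 45, 37}
insert 70 → {76, 70, 49, 48, 45, 37}
insert 41 → {76, 70, 49, 48, 45, 41, 37}
insert 81 → {81, 76, 70, 49, 48, 45, 41, 37}
extract-max → 81; now {76, 70, 49, 48, 45, 41, 37}
extract-max → 76; now {70, 49, 48, 45, 41, 37}
insert 57 → {70, 57, 49, 48, 45, 41, 37}
extract-max → 70; now {57, 49, 48, 45, 41, 37}
insert 62 → {62, 57, 49, 48, 45, 41, 37}
insert 72 → {72, 62, 57, 49, 48, 45, 41, 37}
extract-max → 72; now {62, 57, 49, 48, 45, 41, 37}
extract-max → 62; now {57, 49, 48, 45, 41, 37}

57, 49, 48, 45, 41, 37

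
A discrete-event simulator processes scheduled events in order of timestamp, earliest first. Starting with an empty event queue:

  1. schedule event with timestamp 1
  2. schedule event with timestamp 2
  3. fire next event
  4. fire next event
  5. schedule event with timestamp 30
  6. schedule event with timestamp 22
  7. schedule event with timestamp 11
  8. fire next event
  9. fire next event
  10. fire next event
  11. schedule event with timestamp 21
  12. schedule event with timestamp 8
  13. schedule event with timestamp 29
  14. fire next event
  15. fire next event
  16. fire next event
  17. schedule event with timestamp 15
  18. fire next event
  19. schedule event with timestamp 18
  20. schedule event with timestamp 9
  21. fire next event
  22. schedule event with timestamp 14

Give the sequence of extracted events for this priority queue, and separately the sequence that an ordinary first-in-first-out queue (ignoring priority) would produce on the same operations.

insert 1 → {1}
insert 2 → {1, 2}
fire next event → 1; now {2}
fire next event → 2; now {}
insert 30 → {30}
insert 22 → {22, 30}
insert 11 → {11, 22, 30}
fire next event → 11; now {22, 30}
fire next event → 22; now {30}
fire next event → 30; now {}
insert 21 → {21}
insert 8 → {8, 21}
insert 29 → {8, 21, 29}
fire next event → 8; now {21, 29}
fire next event → 21; now {29}
fire next event → 29; now {}
insert 15 → {15}
fire next event → 15; now {}
insert 18 → {18}
insert 9 → {9, 18}
fire next event → 9; now {18}
insert 14 → {14, 18}

priority queue: [1, 2, 11, 22, 30, 8, 21, 29, 15, 9]; FIFO queue: 1, 2, 30, 22, 11, 21, 8, 29, 15, 18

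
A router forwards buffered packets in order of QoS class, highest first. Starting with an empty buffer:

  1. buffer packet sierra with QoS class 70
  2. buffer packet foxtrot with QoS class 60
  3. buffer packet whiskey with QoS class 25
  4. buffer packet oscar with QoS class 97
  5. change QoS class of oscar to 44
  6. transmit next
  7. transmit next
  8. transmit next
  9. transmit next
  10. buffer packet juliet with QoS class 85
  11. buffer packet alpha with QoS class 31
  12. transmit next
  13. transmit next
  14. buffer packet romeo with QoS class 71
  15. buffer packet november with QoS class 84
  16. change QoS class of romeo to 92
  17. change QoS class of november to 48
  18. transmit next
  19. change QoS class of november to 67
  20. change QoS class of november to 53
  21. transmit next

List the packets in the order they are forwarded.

[sierra, foxtrot, oscar, whiskey, juliet, alpha, romeo, november]

add sierra (QoS class 70) → {sierra:70}
add foxtrot (QoS class 60) → {sierra:70, foxtrot:60}
add whiskey (QoS class 25) → {sierra:70, foxtrot:60, whiskey:25}
add oscar (QoS class 97) → {oscar:97, sierra:70, foxtrot:60, whiskey:25}
update oscar to QoS class 44 → {sierra:70, foxtrot:60, oscar:44, whiskey:25}
transmit next → sierra; now {foxtrot:60, oscar:44, whiskey:25}
transmit next → foxtrot; now {oscar:44, whiskey:25}
transmit next → oscar; now {whiskey:25}
transmit next → whiskey; now {}
add juliet (QoS class 85) → {juliet:85}
add alpha (QoS class 31) → {juliet:85, alpha:31}
transmit next → juliet; now {alpha:31}
transmit next → alpha; now {}
add romeo (QoS class 71) → {romeo:71}
add november (QoS class 84) → {november:84, romeo:71}
update romeo to QoS class 92 → {romeo:92, november:84}
update november to QoS class 48 → {romeo:92, november:48}
transmit next → romeo; now {november:48}
update november to QoS class 67 → {november:67}
update november to QoS class 53 → {november:53}
transmit next → november; now {}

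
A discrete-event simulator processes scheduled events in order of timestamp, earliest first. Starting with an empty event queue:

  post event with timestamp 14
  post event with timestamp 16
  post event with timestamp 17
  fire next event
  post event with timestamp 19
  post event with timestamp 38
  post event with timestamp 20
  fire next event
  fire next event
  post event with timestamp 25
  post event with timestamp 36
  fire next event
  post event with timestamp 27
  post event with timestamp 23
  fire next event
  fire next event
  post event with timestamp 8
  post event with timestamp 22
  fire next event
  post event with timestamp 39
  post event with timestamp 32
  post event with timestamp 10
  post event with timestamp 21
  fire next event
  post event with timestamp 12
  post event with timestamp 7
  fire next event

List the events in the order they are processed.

insert 14 → {14}
insert 16 → {14, 16}
insert 17 → {14, 16, 17}
fire next event → 14; now {16, 17}
insert 19 → {16, 17, 19}
insert 38 → {16, 17, 19, 38}
insert 20 → {16, 17, 19, 20, 38}
fire next event → 16; now {17, 19, 20, 38}
fire next event → 17; now {19, 20, 38}
insert 25 → {19, 20, 25, 38}
insert 36 → {19, 20, 25, 36, 38}
fire next event → 19; now {20, 25, 36, 38}
insert 27 → {20, 25, 27, 36, 38}
insert 23 → {20, 23, 25, 27, 36, 38}
fire next event → 20; now {23, 25, 27, 36, 38}
fire next event → 23; now {25, 27, 36, 38}
insert 8 → {8, 25, 27, 36, 38}
insert 22 → {8, 22, 25, 27, 36, 38}
fire next event → 8; now {22, 25, 27, 36, 38}
insert 39 → {22, 25, 27, 36, 38, 39}
insert 32 → {22, 25, 27, 32, 36, 38, 39}
insert 10 → {10, 22, 25, 27, 32, 36, 38, 39}
insert 21 → {10, 21, 22, 25, 27, 32, 36, 38, 39}
fire next event → 10; now {21, 22, 25, 27, 32, 36, 38, 39}
insert 12 → {12, 21, 22, 25, 27, 32, 36, 38, 39}
insert 7 → {7, 12, 21, 22, 25, 27, 32, 36, 38, 39}
fire next event → 7; now {12, 21, 22, 25, 27, 32, 36, 38, 39}

14 → 16 → 17 → 19 → 20 → 23 → 8 → 10 → 7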